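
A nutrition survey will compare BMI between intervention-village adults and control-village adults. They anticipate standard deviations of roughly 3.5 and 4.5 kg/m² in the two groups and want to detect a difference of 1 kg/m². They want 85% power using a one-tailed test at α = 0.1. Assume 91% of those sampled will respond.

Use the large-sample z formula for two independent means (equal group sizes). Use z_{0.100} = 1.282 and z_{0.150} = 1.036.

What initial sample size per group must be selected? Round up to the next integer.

n = 192 per group

n = (z_α + z_β)² · (σ₁² + σ₂²) / δ²
  = (1.282 + 1.036)² · (3.5² + 4.5² = 32.5) / 1²
  = 5.3731 · 32.5 / 1
  = 174.63
Adjust for 91% response: 174.63 / 0.91 = 191.90.
Round up → n = 192 per group.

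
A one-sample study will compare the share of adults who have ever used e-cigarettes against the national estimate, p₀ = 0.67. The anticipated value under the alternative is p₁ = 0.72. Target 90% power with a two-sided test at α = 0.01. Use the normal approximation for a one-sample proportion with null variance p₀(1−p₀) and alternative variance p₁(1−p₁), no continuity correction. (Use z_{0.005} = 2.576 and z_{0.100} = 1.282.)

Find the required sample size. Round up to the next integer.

n = 1278

n = [z_{α/2}·√(p₀q₀) + z_β·√(p₁q₁)]² / (p₁ − p₀)²
  = [2.576·√(0.67·0.33) + 1.282·√(0.72·0.28)]² / (0.05)²
  = [2.576·0.4702 + 1.282·0.4490]² / 0.0025
  = [1.7869]² / 0.0025
  = 1277.18
Round up → n = 1278.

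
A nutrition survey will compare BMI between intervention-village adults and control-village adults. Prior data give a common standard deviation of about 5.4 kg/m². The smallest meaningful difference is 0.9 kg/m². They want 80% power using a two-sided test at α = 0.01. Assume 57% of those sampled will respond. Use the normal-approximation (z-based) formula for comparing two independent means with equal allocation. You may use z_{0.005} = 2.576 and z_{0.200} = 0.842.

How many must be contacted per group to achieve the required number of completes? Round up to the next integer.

n = 1476 per group

n = (z_{α/2} + z_β)² · (σ₁² + σ₂²) / δ²
  = (2.576 + 0.842)² · (2·5.4² = 58.32) / 0.9²
  = 11.6827 · 58.32 / 0.81
  = 841.16
Adjust for 57% response: 841.16 / 0.57 = 1475.71.
Round up → n = 1476 per group.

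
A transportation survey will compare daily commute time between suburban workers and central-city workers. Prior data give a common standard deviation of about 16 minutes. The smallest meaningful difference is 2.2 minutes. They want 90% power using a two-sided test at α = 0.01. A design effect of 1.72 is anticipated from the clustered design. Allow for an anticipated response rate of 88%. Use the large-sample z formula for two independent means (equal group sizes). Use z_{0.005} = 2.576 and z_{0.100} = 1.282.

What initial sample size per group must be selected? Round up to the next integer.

n = (z_{α/2} + z_β)² · (σ₁² + σ₂²) / δ²
  = (2.576 + 1.282)² · (2·16² = 512) / 2.2²
  = 14.8842 · 512 / 4.84
  = 1574.52
Design effect: 1.72 × 1574.52 = 2708.18.
Adjust for 88% response: 2708.18 / 0.88 = 3077.48.
Round up → n = 3078 per group.

n = 3078 per group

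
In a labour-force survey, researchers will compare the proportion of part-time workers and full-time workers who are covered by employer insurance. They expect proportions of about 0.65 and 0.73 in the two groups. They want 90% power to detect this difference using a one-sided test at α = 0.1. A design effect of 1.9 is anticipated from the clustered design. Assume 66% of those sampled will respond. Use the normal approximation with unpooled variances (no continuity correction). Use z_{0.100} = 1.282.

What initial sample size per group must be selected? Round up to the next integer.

n = 1256 per group

n = (z_α + z_β)² · [p₁(1−p₁) + p₂(1−p₂)] / (p₁ − p₂)²
  = (1.282 + 1.282)² · (0.65·0.35 + 0.73·0.27) / (-0.08)²
  = (2.564)² · (0.2275 + 0.1971) / 0.0064
  = 6.5741 · 0.4246 / 0.0064
  = 436.15
Design effect: 1.9 × 436.15 = 828.69.
Adjust for 66% response: 828.69 / 0.66 = 1255.58.
Round up → n = 1256 per group.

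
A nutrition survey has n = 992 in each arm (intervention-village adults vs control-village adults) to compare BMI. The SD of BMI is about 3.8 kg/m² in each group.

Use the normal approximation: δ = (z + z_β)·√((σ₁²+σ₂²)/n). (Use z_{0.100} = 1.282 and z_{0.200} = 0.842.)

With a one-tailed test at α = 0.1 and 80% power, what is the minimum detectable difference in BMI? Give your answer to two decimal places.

Minimum detectable difference ≈ 0.36 kg/m²

δ = (z_α + z_β) · √((σ₁²+σ₂²)/n)
  = (1.282 + 0.842) · √(28.88/992)
  = 2.124 · √0.02911
  = 2.124 · 0.1706
  = 0.3624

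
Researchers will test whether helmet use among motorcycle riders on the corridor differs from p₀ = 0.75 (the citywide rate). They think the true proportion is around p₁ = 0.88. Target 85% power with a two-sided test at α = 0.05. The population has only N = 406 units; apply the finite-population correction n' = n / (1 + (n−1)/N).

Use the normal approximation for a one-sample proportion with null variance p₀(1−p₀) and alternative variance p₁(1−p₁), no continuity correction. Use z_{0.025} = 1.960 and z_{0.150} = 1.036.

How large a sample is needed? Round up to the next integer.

n = 70

n = [z_{α/2}·√(p₀q₀) + z_β·√(p₁q₁)]² / (p₁ − p₀)²
  = [1.960·√(0.75·0.25) + 1.036·√(0.88·0.12)]² / (0.13)²
  = [1.960·0.4330 + 1.036·0.3250]² / 0.0169
  = [1.1854]² / 0.0169
  = 83.14
Finite-population correction (N = 406): 83.14 / (1 + (83.14 − 1)/406) = 69.15.
Round up → n = 70.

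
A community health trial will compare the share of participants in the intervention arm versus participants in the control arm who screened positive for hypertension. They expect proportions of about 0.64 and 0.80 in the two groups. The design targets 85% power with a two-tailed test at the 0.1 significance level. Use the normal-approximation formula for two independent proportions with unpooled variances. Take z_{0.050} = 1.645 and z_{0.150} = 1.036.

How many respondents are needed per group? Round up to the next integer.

n = (z_{α/2} + z_β)² · [p₁(1−p₁) + p₂(1−p₂)] / (p₁ − p₂)²
  = (1.645 + 1.036)² · (0.64·0.36 + 0.80·0.20) / (-0.16)²
  = (2.681)² · (0.2304 + 0.1600) / 0.0256
  = 7.1878 · 0.3904 / 0.0256
  = 109.61
Round up → n = 110 per group.

n = 110 per group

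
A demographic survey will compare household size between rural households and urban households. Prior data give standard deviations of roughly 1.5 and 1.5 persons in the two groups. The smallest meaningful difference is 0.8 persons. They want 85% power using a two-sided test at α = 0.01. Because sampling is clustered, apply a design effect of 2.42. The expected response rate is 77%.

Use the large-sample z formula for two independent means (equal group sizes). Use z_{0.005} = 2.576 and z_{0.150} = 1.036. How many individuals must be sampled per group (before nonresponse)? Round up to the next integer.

n = (z_{α/2} + z_β)² · (σ₁² + σ₂²) / δ²
  = (2.576 + 1.036)² · (1.5² + 1.5² = 4.5) / 0.8²
  = 13.0465 · 4.5 / 0.64
  = 91.73
Design effect: 2.42 × 91.73 = 222.00.
Adjust for 77% response: 222.00 / 0.77 = 288.31.
Round up → n = 289 per group.

n = 289 per group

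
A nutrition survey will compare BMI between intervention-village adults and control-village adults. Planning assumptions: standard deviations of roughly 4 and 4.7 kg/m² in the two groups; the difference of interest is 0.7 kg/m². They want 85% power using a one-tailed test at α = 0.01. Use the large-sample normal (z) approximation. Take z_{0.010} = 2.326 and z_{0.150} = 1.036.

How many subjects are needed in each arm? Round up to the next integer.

n = 879 per group

n = (z_α + z_β)² · (σ₁² + σ₂²) / δ²
  = (2.326 + 1.036)² · (4² + 4.7² = 38.09) / 0.7²
  = 11.3030 · 38.09 / 0.49
  = 878.64
Round up → n = 879 per group.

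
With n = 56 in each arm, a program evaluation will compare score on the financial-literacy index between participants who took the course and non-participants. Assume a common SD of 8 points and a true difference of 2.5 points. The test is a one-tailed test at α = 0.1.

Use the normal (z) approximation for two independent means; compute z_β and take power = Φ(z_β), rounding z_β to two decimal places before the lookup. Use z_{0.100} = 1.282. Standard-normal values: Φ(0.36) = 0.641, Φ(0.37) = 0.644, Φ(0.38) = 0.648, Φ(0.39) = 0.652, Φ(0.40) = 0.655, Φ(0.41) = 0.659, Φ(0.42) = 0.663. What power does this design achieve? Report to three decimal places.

z_β = δ·√(n/(σ₁²+σ₂²)) − z_α
    = 2.5 · √(56/128) − 1.282
    = 2.5 · 0.66144 − 1.282
    = 1.6536 − 1.282 = 0.3716 → 0.37
Power = Φ(0.37) = 0.644.

Power ≈ 0.644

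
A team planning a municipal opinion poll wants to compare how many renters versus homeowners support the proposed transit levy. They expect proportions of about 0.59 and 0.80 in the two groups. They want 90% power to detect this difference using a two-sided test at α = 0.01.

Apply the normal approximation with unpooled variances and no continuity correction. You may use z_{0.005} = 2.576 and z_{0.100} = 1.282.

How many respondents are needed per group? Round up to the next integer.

n = 136 per group

n = (z_{α/2} + z_β)² · [p₁(1−p₁) + p₂(1−p₂)] / (p₁ − p₂)²
  = (2.576 + 1.282)² · (0.59·0.41 + 0.80·0.20) / (-0.21)²
  = (3.858)² · (0.2419 + 0.1600) / 0.0441
  = 14.8842 · 0.4019 / 0.0441
  = 135.65
Round up → n = 136 per group.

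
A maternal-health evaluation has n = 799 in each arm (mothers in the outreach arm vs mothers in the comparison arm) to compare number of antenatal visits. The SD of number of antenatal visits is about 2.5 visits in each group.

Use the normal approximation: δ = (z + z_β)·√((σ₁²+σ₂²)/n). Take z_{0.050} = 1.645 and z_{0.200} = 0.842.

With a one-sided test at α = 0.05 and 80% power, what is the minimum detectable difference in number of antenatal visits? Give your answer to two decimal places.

δ = (z_α + z_β) · √((σ₁²+σ₂²)/n)
  = (1.645 + 0.842) · √(12.5/799)
  = 2.487 · √0.01564
  = 2.487 · 0.1251
  = 0.3111

Minimum detectable difference ≈ 0.31 visits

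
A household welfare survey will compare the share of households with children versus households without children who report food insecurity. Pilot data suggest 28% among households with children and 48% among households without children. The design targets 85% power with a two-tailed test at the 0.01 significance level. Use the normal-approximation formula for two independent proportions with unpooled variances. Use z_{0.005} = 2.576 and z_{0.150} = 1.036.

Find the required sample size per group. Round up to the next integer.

n = (z_{α/2} + z_β)² · [p₁(1−p₁) + p₂(1−p₂)] / (p₁ − p₂)²
  = (2.576 + 1.036)² · (0.28·0.72 + 0.48·0.52) / (-0.20)²
  = (3.612)² · (0.2016 + 0.2496) / 0.0400
  = 13.0465 · 0.4512 / 0.0400
  = 147.17
Round up → n = 148 per group.

n = 148 per group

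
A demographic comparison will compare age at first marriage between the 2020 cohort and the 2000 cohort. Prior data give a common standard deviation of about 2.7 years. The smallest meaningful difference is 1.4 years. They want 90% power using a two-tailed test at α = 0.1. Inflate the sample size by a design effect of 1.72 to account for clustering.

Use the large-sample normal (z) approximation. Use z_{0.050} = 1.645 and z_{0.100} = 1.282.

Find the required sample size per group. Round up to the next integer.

n = (z_{α/2} + z_β)² · (σ₁² + σ₂²) / δ²
  = (1.645 + 1.282)² · (2·2.7² = 14.58) / 1.4²
  = 8.5673 · 14.58 / 1.96
  = 63.73
Design effect: 1.72 × 63.73 = 109.62.
Round up → n = 110 per group.

n = 110 per group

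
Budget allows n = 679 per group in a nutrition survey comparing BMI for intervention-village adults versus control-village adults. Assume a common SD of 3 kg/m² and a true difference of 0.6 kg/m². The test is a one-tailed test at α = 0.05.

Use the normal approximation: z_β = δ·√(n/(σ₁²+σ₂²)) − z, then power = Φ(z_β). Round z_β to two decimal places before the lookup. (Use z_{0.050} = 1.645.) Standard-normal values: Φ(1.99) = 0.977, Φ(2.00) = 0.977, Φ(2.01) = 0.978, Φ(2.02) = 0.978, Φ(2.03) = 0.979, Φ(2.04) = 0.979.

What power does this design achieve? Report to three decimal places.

Power ≈ 0.979

z_β = δ·√(n/(σ₁²+σ₂²)) − z_α
    = 0.6 · √(679/18) − 1.645
    = 0.6 · 6.14184 − 1.645
    = 3.6851 − 1.645 = 2.0401 → 2.04
Power = Φ(2.04) = 0.979.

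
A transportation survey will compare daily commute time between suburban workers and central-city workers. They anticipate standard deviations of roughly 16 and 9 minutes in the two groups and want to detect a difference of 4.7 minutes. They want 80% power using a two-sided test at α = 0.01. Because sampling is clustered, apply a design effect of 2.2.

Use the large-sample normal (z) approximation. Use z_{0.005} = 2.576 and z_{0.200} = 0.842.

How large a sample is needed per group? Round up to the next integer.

n = 393 per group

n = (z_{α/2} + z_β)² · (σ₁² + σ₂²) / δ²
  = (2.576 + 0.842)² · (16² + 9² = 337) / 4.7²
  = 11.6827 · 337 / 22.09
  = 178.23
Design effect: 2.2 × 178.23 = 392.10.
Round up → n = 393 per group.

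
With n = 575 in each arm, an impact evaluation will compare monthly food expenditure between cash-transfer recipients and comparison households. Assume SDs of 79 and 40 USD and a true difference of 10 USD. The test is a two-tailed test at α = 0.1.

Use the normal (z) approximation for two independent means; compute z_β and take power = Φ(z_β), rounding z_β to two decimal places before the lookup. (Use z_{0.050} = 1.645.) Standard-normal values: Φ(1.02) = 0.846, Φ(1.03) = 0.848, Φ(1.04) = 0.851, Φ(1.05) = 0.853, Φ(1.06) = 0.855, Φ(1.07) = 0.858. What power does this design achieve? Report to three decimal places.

Power ≈ 0.855

z_β = δ·√(n/(σ₁²+σ₂²)) − z_{α/2}
    = 10 · √(575/7841) − 1.645
    = 10 · 0.27080 − 1.645
    = 2.7080 − 1.645 = 1.0630 → 1.06
Power = Φ(1.06) = 0.855.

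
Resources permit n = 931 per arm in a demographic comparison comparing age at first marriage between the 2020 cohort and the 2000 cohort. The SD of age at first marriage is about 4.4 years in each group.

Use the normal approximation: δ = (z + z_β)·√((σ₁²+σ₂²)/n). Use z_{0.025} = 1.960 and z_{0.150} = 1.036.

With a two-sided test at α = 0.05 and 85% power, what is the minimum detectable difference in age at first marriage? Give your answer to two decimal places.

δ = (z_{α/2} + z_β) · √((σ₁²+σ₂²)/n)
  = (1.960 + 1.036) · √(38.72/931)
  = 2.996 · √0.04159
  = 2.996 · 0.2039
  = 0.6110

Minimum detectable difference ≈ 0.61 years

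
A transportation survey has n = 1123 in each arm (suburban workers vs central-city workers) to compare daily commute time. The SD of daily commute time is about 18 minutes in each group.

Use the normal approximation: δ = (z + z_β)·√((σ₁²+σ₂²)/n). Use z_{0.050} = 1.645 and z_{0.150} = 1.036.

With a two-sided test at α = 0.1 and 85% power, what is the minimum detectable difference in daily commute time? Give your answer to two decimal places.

Minimum detectable difference ≈ 2.04 minutes

δ = (z_{α/2} + z_β) · √((σ₁²+σ₂²)/n)
  = (1.645 + 1.036) · √(648/1123)
  = 2.681 · √0.57703
  = 2.681 · 0.7596
  = 2.0365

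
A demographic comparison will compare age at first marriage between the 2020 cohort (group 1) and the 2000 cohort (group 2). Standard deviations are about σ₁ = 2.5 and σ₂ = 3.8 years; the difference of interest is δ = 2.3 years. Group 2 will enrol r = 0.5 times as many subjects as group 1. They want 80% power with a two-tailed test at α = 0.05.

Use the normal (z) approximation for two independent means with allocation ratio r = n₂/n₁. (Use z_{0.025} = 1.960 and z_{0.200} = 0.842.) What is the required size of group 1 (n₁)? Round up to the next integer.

n₁ = (z_{α/2} + z_β)² · (σ₁² + σ₂²/r) / δ²
   = (1.960 + 0.842)² · (2.5² + 3.8²/0.5) / 2.3²
   = 7.8512 · (6.25 + 28.88) / 5.29
   = 7.8512 · 35.13 / 5.29
   = 52.14
Round up → n₁ = 53; n₂ = r·n₁ = 0.5 × 53 = 27.

n₁ = 53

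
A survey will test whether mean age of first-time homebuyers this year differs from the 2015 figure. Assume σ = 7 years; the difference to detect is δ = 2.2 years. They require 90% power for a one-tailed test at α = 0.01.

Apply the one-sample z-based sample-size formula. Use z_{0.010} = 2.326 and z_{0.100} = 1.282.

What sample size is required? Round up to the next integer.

n = 132

n = (z_α + z_β)² · σ² / δ²
  = (2.326 + 1.282)² · 7² / 2.2²
  = 13.0177 · 49 / 4.84
  = 131.79
Round up → n = 132.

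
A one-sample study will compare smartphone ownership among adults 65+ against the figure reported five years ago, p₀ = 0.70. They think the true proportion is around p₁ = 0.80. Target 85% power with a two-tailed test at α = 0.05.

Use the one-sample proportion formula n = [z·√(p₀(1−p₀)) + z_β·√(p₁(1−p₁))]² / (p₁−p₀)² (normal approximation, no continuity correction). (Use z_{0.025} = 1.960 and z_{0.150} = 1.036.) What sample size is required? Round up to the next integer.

n = [z_{α/2}·√(p₀q₀) + z_β·√(p₁q₁)]² / (p₁ − p₀)²
  = [1.960·√(0.70·0.30) + 1.036·√(0.80·0.20)]² / (0.10)²
  = [1.960·0.4583 + 1.036·0.4000]² / 0.0100
  = [1.3126]² / 0.0100
  = 172.29
Round up → n = 173.

n = 173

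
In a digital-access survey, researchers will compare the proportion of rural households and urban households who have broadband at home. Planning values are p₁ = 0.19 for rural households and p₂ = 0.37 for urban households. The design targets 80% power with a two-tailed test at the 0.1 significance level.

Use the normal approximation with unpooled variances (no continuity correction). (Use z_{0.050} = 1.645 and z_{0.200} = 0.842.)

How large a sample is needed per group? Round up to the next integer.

n = (z_{α/2} + z_β)² · [p₁(1−p₁) + p₂(1−p₂)] / (p₁ − p₂)²
  = (1.645 + 0.842)² · (0.19·0.81 + 0.37·0.63) / (-0.18)²
  = (2.487)² · (0.1539 + 0.2331) / 0.0324
  = 6.1852 · 0.3870 / 0.0324
  = 73.88
Round up → n = 74 per group.

n = 74 per group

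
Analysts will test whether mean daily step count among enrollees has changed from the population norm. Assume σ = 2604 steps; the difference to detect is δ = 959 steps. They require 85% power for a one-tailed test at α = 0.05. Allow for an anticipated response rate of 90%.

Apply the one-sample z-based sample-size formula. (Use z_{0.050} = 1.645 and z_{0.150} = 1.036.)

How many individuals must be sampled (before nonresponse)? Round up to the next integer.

n = (z_α + z_β)² · σ² / δ²
  = (1.645 + 1.036)² · 2604² / 959²
  = 7.1878 · 6780816 / 919681
  = 53.00
Adjust for 90% response: 53.00 / 0.90 = 58.88.
Round up → n = 59.

n = 59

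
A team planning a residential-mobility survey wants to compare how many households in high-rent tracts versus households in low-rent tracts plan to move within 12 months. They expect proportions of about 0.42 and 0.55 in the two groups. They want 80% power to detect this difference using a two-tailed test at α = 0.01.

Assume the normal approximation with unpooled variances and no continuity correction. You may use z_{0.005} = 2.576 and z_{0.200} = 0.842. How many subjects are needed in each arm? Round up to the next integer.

n = 340 per group

n = (z_{α/2} + z_β)² · [p₁(1−p₁) + p₂(1−p₂)] / (p₁ − p₂)²
  = (2.576 + 0.842)² · (0.42·0.58 + 0.55·0.45) / (-0.13)²
  = (3.418)² · (0.2436 + 0.2475) / 0.0169
  = 11.6827 · 0.4911 / 0.0169
  = 339.49
Round up → n = 340 per group.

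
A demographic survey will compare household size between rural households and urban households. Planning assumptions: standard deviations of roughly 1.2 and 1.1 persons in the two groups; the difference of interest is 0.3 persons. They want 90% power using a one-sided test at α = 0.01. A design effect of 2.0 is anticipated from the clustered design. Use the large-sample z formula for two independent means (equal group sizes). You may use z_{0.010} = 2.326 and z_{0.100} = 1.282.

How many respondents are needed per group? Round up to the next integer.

n = 767 per group

n = (z_α + z_β)² · (σ₁² + σ₂²) / δ²
  = (2.326 + 1.282)² · (1.2² + 1.1² = 2.65) / 0.3²
  = 13.0177 · 2.65 / 0.09
  = 383.30
Design effect: 2.0 × 383.30 = 766.60.
Round up → n = 767 per group.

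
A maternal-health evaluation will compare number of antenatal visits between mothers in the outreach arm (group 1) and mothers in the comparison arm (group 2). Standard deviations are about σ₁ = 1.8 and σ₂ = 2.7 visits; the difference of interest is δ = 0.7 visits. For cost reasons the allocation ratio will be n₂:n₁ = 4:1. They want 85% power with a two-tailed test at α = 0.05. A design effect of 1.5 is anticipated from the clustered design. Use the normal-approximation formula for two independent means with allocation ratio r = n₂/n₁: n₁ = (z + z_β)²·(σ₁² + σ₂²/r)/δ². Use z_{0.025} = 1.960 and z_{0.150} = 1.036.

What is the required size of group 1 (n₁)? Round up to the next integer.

n₁ = 140

n₁ = (z_{α/2} + z_β)² · (σ₁² + σ₂²/r) / δ²
   = (1.960 + 1.036)² · (1.8² + 2.7²/4) / 0.7²
   = 8.9760 · (3.24 + 1.8225) / 0.49
   = 8.9760 · 5.0625 / 0.49
   = 92.74
Design effect: 1.5 × 92.74 = 139.11.
Round up → n₁ = 140; n₂ = r·n₁ = 4 × 140 = 560.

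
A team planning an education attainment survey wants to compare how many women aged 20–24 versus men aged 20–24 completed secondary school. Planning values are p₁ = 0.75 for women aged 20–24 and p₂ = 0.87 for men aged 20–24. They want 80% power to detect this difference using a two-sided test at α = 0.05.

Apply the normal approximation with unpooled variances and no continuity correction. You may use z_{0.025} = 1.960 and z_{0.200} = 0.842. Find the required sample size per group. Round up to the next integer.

n = 164 per group

n = (z_{α/2} + z_β)² · [p₁(1−p₁) + p₂(1−p₂)] / (p₁ − p₂)²
  = (1.960 + 0.842)² · (0.75·0.25 + 0.87·0.13) / (-0.12)²
  = (2.802)² · (0.1875 + 0.1131) / 0.0144
  = 7.8512 · 0.3006 / 0.0144
  = 163.89
Round up → n = 164 per group.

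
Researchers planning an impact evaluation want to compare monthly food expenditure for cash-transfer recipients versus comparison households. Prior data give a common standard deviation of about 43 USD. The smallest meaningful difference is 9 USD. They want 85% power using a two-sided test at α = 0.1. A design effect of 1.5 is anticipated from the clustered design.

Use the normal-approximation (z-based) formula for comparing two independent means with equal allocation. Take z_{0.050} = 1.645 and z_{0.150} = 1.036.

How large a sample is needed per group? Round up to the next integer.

n = 493 per group

n = (z_{α/2} + z_β)² · (σ₁² + σ₂²) / δ²
  = (1.645 + 1.036)² · (2·43² = 3698) / 9²
  = 7.1878 · 3698 / 81
  = 328.15
Design effect: 1.5 × 328.15 = 492.23.
Round up → n = 493 per group.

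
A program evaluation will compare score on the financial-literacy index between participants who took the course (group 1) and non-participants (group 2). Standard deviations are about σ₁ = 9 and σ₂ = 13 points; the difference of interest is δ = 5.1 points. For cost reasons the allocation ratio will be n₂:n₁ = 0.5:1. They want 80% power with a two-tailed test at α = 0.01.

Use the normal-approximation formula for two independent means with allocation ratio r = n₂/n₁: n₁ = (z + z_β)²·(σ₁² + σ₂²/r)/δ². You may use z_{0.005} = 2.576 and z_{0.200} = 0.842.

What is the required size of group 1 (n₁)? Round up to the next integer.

n₁ = (z_{α/2} + z_β)² · (σ₁² + σ₂²/r) / δ²
   = (2.576 + 0.842)² · (9² + 13²/0.5) / 5.1²
   = 11.6827 · (81 + 338) / 26.01
   = 11.6827 · 419 / 26.01
   = 188.20
Round up → n₁ = 189; n₂ = r·n₁ = 0.5 × 189 = 95.

n₁ = 189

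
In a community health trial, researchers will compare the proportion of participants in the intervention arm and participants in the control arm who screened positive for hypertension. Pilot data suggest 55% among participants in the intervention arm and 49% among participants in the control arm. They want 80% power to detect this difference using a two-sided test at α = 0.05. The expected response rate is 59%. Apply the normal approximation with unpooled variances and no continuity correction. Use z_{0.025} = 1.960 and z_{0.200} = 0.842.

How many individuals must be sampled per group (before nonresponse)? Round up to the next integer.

n = (z_{α/2} + z_β)² · [p₁(1−p₁) + p₂(1−p₂)] / (p₁ − p₂)²
  = (1.960 + 0.842)² · (0.55·0.45 + 0.49·0.51) / (0.06)²
  = (2.802)² · (0.2475 + 0.2499) / 0.0036
  = 7.8512 · 0.4974 / 0.0036
  = 1084.77
Adjust for 59% response: 1084.77 / 0.59 = 1838.60.
Round up → n = 1839 per group.

n = 1839 per group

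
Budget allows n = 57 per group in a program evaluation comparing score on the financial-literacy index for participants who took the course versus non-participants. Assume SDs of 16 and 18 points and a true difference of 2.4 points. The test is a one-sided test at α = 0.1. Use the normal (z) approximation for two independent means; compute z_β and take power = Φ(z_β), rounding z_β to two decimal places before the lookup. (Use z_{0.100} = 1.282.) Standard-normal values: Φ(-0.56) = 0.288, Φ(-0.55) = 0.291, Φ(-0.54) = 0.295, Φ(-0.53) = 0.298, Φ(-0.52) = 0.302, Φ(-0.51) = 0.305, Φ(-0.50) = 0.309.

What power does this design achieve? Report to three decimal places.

Power ≈ 0.298

z_β = δ·√(n/(σ₁²+σ₂²)) − z_α
    = 2.4 · √(57/580) − 1.282
    = 2.4 · 0.31349 − 1.282
    = 0.7524 − 1.282 = -0.5296 → -0.53
Power = Φ(-0.53) = 0.298.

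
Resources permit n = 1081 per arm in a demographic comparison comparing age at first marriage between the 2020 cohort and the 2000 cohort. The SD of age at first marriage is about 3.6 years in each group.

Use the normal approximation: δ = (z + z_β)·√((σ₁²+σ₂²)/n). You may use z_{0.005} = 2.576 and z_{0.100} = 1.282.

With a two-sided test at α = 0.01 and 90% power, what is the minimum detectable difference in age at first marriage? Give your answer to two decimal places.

Minimum detectable difference ≈ 0.60 years

δ = (z_{α/2} + z_β) · √((σ₁²+σ₂²)/n)
  = (2.576 + 1.282) · √(25.92/1081)
  = 3.858 · √0.02398
  = 3.858 · 0.1548
  = 0.5974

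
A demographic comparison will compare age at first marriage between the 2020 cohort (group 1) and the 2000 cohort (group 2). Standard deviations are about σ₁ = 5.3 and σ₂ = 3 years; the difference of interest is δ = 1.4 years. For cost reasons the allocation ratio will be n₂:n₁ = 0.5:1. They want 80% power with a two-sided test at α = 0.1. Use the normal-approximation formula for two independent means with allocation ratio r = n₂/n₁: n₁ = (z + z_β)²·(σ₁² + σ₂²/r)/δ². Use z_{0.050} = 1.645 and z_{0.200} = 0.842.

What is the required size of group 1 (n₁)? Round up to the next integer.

n₁ = 146

n₁ = (z_{α/2} + z_β)² · (σ₁² + σ₂²/r) / δ²
   = (1.645 + 0.842)² · (5.3² + 3²/0.5) / 1.4²
   = 6.1852 · (28.09 + 18) / 1.96
   = 6.1852 · 46.09 / 1.96
   = 145.45
Round up → n₁ = 146; n₂ = r·n₁ = 0.5 × 146 = 73.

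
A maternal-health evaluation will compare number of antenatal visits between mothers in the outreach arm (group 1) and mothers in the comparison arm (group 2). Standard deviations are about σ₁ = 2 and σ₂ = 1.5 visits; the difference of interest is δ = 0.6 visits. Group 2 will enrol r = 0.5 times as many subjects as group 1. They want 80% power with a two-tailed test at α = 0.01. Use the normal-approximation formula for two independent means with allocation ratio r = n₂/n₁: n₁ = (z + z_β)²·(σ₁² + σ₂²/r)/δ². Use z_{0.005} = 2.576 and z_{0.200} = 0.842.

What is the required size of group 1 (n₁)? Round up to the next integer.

n₁ = (z_{α/2} + z_β)² · (σ₁² + σ₂²/r) / δ²
   = (2.576 + 0.842)² · (2² + 1.5²/0.5) / 0.6²
   = 11.6827 · (4 + 4.5) / 0.36
   = 11.6827 · 8.5 / 0.36
   = 275.84
Round up → n₁ = 276; n₂ = r·n₁ = 0.5 × 276 = 138.

n₁ = 276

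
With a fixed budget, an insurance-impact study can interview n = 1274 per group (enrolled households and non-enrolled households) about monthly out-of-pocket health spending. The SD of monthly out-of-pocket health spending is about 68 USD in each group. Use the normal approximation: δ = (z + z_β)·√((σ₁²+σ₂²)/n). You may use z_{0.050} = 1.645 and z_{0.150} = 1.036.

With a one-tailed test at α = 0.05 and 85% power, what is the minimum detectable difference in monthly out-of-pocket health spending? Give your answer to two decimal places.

Minimum detectable difference ≈ 7.22 USD

δ = (z_α + z_β) · √((σ₁²+σ₂²)/n)
  = (1.645 + 1.036) · √(9248/1274)
  = 2.681 · √7.259
  = 2.681 · 2.6943
  = 7.2233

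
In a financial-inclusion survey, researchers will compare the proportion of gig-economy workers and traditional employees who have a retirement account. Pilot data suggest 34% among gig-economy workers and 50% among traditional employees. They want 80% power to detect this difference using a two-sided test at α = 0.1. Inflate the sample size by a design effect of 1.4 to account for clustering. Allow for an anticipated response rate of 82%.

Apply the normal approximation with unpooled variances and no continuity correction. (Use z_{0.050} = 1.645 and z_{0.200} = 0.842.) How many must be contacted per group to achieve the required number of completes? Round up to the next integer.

n = 196 per group

n = (z_{α/2} + z_β)² · [p₁(1−p₁) + p₂(1−p₂)] / (p₁ − p₂)²
  = (1.645 + 0.842)² · (0.34·0.66 + 0.50·0.50) / (-0.16)²
  = (2.487)² · (0.2244 + 0.2500) / 0.0256
  = 6.1852 · 0.4744 / 0.0256
  = 114.62
Design effect: 1.4 × 114.62 = 160.47.
Adjust for 82% response: 160.47 / 0.82 = 195.69.
Round up → n = 196 per group.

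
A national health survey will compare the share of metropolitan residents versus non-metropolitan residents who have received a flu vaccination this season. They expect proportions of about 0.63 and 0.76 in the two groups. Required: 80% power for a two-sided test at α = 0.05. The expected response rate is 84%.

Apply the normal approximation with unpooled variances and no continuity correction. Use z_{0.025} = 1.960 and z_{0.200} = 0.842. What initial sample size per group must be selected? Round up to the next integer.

n = 230 per group

n = (z_{α/2} + z_β)² · [p₁(1−p₁) + p₂(1−p₂)] / (p₁ − p₂)²
  = (1.960 + 0.842)² · (0.63·0.37 + 0.76·0.24) / (-0.13)²
  = (2.802)² · (0.2331 + 0.1824) / 0.0169
  = 7.8512 · 0.4155 / 0.0169
  = 193.03
Adjust for 84% response: 193.03 / 0.84 = 229.80.
Round up → n = 230 per group.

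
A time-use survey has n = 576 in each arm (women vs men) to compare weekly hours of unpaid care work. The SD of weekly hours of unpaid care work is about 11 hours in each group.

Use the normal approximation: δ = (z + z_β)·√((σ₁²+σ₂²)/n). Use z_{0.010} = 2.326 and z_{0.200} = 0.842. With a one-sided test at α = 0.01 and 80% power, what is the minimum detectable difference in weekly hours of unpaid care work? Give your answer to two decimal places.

Minimum detectable difference ≈ 2.05 hours

δ = (z_α + z_β) · √((σ₁²+σ₂²)/n)
  = (2.326 + 0.842) · √(242/576)
  = 3.168 · √0.42014
  = 3.168 · 0.6482
  = 2.0534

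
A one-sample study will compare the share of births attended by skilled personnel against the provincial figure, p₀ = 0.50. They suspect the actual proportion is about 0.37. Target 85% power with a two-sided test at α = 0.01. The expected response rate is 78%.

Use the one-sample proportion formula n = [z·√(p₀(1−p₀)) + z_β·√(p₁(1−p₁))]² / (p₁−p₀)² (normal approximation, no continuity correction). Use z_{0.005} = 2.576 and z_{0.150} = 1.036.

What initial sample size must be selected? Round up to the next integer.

n = [z_{α/2}·√(p₀q₀) + z_β·√(p₁q₁)]² / (p₁ − p₀)²
  = [2.576·√(0.50·0.50) + 1.036·√(0.37·0.63)]² / (-0.13)²
  = [2.576·0.5000 + 1.036·0.4828]² / 0.0169
  = [1.7882]² / 0.0169
  = 189.21
Adjust for 78% response: 189.21 / 0.78 = 242.57.
Round up → n = 243.

n = 243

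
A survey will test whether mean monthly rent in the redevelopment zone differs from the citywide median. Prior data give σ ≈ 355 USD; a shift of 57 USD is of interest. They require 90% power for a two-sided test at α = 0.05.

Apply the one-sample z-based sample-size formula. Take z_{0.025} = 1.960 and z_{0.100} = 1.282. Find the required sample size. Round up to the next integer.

n = (z_{α/2} + z_β)² · σ² / δ²
  = (1.960 + 1.282)² · 355² / 57²
  = 10.5106 · 126025 / 3249
  = 407.69
Round up → n = 408.

n = 408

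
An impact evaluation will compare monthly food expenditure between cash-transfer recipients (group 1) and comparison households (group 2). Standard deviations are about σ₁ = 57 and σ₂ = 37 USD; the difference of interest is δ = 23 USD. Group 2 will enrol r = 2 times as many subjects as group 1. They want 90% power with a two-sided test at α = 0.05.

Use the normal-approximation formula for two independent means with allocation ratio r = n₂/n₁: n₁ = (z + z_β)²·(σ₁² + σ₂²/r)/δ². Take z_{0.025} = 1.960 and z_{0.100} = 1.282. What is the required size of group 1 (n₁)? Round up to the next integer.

n₁ = 79

n₁ = (z_{α/2} + z_β)² · (σ₁² + σ₂²/r) / δ²
   = (1.960 + 1.282)² · (57² + 37²/2) / 23²
   = 10.5106 · (3249 + 684.5) / 529
   = 10.5106 · 3933.5 / 529
   = 78.15
Round up → n₁ = 79; n₂ = r·n₁ = 2 × 79 = 158.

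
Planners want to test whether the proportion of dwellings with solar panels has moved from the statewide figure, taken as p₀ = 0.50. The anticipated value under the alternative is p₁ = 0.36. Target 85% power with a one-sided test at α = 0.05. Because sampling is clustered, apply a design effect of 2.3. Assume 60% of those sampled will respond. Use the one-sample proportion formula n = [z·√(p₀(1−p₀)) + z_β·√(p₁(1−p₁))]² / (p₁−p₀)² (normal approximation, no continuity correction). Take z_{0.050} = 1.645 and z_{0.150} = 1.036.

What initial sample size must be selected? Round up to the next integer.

n = [z_α·√(p₀q₀) + z_β·√(p₁q₁)]² / (p₁ − p₀)²
  = [1.645·√(0.50·0.50) + 1.036·√(0.36·0.64)]² / (-0.14)²
  = [1.645·0.5000 + 1.036·0.4800]² / 0.0196
  = [1.3198]² / 0.0196
  = 88.87
Design effect: 2.3 × 88.87 = 204.40.
Adjust for 60% response: 204.40 / 0.60 = 340.66.
Round up → n = 341.

n = 341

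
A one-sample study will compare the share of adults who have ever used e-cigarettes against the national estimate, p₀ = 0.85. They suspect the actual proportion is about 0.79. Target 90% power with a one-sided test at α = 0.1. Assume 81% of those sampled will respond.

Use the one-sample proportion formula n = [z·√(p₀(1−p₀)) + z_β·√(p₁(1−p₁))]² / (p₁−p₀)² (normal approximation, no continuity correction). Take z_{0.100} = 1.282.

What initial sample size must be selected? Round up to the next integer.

n = 330

n = [z_α·√(p₀q₀) + z_β·√(p₁q₁)]² / (p₁ − p₀)²
  = [1.282·√(0.85·0.15) + 1.282·√(0.79·0.21)]² / (-0.06)²
  = [1.282·0.3571 + 1.282·0.4073]² / 0.0036
  = [0.9799]² / 0.0036
  = 266.74
Adjust for 81% response: 266.74 / 0.81 = 329.31.
Round up → n = 330.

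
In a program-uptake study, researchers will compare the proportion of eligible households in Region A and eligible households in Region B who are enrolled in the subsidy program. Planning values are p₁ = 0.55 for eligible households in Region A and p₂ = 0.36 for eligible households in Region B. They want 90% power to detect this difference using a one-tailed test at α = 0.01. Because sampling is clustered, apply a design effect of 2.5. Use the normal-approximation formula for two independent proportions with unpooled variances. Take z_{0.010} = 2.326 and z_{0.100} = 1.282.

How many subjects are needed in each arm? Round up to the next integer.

n = (z_α + z_β)² · [p₁(1−p₁) + p₂(1−p₂)] / (p₁ − p₂)²
  = (2.326 + 1.282)² · (0.55·0.45 + 0.36·0.64) / (0.19)²
  = (3.608)² · (0.2475 + 0.2304) / 0.0361
  = 13.0177 · 0.4779 / 0.0361
  = 172.33
Design effect: 2.5 × 172.33 = 430.83.
Round up → n = 431 per group.

n = 431 per group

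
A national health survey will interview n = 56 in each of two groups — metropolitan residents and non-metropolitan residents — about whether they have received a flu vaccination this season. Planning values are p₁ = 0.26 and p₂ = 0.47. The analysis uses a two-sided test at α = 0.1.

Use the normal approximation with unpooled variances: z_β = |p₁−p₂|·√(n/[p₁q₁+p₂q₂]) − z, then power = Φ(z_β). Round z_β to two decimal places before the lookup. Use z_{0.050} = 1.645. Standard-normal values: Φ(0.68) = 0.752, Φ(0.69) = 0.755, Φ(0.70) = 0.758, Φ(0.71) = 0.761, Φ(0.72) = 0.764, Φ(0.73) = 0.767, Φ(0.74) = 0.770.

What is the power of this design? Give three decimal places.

Power ≈ 0.764

z_β = |p₁−p₂|·√(n/[p₁q₁+p₂q₂]) − z_{α/2}
    = 0.21 · √(56/0.4415) − 1.645
    = 0.21 · 11.2623 − 1.645
    = 2.3651 − 1.645 = 0.7201 → 0.72
Power = Φ(0.72) = 0.764.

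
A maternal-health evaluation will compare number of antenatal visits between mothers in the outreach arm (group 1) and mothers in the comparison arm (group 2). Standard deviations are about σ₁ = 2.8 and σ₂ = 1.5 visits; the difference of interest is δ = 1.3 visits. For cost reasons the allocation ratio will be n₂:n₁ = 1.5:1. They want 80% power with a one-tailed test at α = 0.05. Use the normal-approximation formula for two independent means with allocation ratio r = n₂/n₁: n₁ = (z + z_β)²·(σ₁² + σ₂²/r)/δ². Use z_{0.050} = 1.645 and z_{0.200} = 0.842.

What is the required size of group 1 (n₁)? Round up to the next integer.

n₁ = (z_α + z_β)² · (σ₁² + σ₂²/r) / δ²
   = (1.645 + 0.842)² · (2.8² + 1.5²/1.5) / 1.3²
   = 6.1852 · (7.84 + 1.5) / 1.69
   = 6.1852 · 9.34 / 1.69
   = 34.18
Round up → n₁ = 35; n₂ = r·n₁ = 1.5 × 35 = 53.

n₁ = 35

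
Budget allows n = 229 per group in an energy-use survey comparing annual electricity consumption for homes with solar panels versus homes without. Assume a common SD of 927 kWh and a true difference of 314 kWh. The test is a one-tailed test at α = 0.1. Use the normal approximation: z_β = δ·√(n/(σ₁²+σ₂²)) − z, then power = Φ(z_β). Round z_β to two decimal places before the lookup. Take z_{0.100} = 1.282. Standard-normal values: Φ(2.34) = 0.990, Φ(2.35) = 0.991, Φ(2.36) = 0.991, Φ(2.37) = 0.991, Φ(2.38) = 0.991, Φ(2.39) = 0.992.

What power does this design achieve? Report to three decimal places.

Power ≈ 0.990

z_β = δ·√(n/(σ₁²+σ₂²)) − z_α
    = 314 · √(229/1718658) − 1.282
    = 314 · 0.01154 − 1.282
    = 3.6245 − 1.282 = 2.3425 → 2.34
Power = Φ(2.34) = 0.990.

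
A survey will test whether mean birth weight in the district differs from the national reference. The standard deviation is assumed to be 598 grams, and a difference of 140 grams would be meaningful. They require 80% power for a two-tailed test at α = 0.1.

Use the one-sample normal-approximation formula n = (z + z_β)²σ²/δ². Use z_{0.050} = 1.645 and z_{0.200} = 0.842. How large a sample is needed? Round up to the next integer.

n = 113

n = (z_{α/2} + z_β)² · σ² / δ²
  = (1.645 + 0.842)² · 598² / 140²
  = 6.1852 · 357604 / 19600
  = 112.85
Round up → n = 113.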